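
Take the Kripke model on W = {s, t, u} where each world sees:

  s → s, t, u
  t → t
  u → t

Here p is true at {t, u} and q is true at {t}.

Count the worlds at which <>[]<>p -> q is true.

1

s: <>[]<>p is T, q is F. ✗
t: <>[]<>p is T, q is T. ✓
u: <>[]<>p is T, q is F. ✗
Satisfying worlds: {t}.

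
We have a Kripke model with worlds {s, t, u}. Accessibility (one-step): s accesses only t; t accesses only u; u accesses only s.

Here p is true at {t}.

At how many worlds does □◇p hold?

1

s: successors {t}; ◇p there: t:F. ✗
t: successors {u}; ◇p there: u:F. ✗
u: successors {s}; ◇p there: s:T. ✓
Satisfying worlds: {u}.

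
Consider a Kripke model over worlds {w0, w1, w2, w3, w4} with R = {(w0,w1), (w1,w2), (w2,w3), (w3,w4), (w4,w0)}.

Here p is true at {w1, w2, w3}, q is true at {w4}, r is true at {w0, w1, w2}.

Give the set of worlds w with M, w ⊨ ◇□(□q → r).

w0: successors {w1}; □(□q → r) there: w1:T. ✓
w1: successors {w2}; □(□q → r) there: w2:F. ✗
w2: successors {w3}; □(□q → r) there: w3:T. ✓
w3: successors {w4}; □(□q → r) there: w4:T. ✓
w4: successors {w0}; □(□q → r) there: w0:T. ✓

{w0, w2, w3, w4}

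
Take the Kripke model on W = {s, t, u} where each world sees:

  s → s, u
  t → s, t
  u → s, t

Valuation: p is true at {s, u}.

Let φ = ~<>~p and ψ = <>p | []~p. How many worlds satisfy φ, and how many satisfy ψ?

For ~<>~p:
s: <>~p is F. ✓
t: <>~p is T. ✗
u: <>~p is T. ✗
— 1 world.
For <>p | []~p:
s: <>p is T, []~p is F. ✓
t: <>p is T, []~p is F. ✓
u: <>p is T, []~p is F. ✓
— 3 worlds.

1 and 3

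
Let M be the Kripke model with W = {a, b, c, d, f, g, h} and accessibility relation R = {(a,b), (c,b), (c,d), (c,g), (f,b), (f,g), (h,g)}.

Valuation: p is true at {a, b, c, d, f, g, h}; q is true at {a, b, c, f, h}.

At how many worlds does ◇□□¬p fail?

a: successors {b}; □□¬p there: b:T. ✓
b: no successors, so ◇□□¬p fails. ✗
c: successors {b, d, g}; □□¬p there: b:T, d:T, g:T. ✓
d: no successors, so ◇□□¬p fails. ✗
f: successors {b, g}; □□¬p there: b:T, g:T. ✓
g: no successors, so ◇□□¬p fails. ✗
h: successors {g}; □□¬p there: g:T. ✓
Satisfying worlds: {a, c, f, h}.
So ◇□□¬p fails at the other 3 worlds.

3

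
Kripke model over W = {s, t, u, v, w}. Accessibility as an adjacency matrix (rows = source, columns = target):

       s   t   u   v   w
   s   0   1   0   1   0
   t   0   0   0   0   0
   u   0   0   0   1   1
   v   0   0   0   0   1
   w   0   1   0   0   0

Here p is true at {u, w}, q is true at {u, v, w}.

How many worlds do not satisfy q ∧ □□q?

s: q is F, □□q is T. ✗
t: q is F, □□q is T. ✗
u: q is T, □□q is F. ✗
v: q is T, □□q is F. ✗
w: q is T, □□q is T. ✓
Satisfying worlds: {w}.
So q ∧ □□q fails at the other 4 worlds.

4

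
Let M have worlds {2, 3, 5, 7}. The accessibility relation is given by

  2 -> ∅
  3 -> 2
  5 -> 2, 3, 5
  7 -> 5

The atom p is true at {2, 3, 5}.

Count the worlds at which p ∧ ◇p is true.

2

2: p is T, ◇p is F. ✗
3: p is T, ◇p is T. ✓
5: p is T, ◇p is T. ✓
7: p is F, ◇p is T. ✗
Satisfying worlds: {3, 5}.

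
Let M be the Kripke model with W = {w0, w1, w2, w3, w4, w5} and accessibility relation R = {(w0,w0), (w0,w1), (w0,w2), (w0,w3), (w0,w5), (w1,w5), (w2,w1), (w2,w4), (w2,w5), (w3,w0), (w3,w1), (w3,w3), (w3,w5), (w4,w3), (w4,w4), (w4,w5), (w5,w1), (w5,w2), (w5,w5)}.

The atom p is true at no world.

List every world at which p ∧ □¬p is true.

∅

w0: p is F, □¬p is T. ✗
w1: p is F, □¬p is T. ✗
w2: p is F, □¬p is T. ✗
w3: p is F, □¬p is T. ✗
w4: p is F, □¬p is T. ✗
w5: p is F, □¬p is T. ✗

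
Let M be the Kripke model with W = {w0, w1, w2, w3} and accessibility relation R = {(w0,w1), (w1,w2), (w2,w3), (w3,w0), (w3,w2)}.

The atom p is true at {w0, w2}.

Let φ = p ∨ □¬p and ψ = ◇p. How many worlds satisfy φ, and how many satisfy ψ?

2 and 2

For p ∨ □¬p:
w0: p is T, □¬p is T. ✓
w1: p is F, □¬p is F. ✗
w2: p is T, □¬p is T. ✓
w3: p is F, □¬p is F. ✗
— 2 worlds.
For ◇p:
w0: successors {w1}; p there: w1:F. ✗
w1: successors {w2}; p there: w2:T. ✓
w2: successors {w3}; p there: w3:F. ✗
w3: successors {w0, w2}; p there: w0:T, w2:T. ✓
— 2 worlds.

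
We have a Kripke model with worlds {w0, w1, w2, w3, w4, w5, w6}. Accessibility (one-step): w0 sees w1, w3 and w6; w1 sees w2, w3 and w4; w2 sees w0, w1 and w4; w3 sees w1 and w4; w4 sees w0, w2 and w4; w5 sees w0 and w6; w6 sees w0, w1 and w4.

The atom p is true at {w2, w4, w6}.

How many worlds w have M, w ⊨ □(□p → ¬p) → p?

w0: □(□p → ¬p) is T, p is F. ✗
w1: □(□p → ¬p) is T, p is F. ✗
w2: □(□p → ¬p) is T, p is T. ✓
w3: □(□p → ¬p) is T, p is F. ✗
w4: □(□p → ¬p) is T, p is T. ✓
w5: □(□p → ¬p) is T, p is F. ✗
w6: □(□p → ¬p) is T, p is T. ✓
Satisfying worlds: {w2, w4, w6}.

3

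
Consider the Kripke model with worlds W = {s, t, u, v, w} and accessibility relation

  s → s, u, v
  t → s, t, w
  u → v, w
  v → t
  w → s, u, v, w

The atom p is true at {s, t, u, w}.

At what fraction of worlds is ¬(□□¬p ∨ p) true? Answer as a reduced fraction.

1/5

s: □□¬p ∨ p is T. ✗
t: □□¬p ∨ p is T. ✗
u: □□¬p ∨ p is T. ✗
v: □□¬p ∨ p is F. ✓
w: □□¬p ∨ p is T. ✗
That's 1 of 5 worlds, so 1/5.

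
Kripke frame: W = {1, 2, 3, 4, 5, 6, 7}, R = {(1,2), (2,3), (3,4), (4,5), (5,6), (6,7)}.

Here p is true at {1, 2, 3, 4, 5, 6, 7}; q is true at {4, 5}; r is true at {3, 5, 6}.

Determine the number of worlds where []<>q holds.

1: successors {2}; <>q there: 2:F. ✗
2: successors {3}; <>q there: 3:T. ✓
3: successors {4}; <>q there: 4:T. ✓
4: successors {5}; <>q there: 5:F. ✗
5: successors {6}; <>q there: 6:F. ✗
6: successors {7}; <>q there: 7:F. ✗
7: no successors, so []<>q holds vacuously. ✓
Satisfying worlds: {2, 3, 7}.

3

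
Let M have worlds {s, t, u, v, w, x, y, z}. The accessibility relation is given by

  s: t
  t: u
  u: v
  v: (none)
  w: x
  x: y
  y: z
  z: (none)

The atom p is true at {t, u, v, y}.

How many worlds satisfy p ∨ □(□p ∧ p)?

6

s: p is F, □(□p ∧ p) is T. ✓
t: p is T, □(□p ∧ p) is T. ✓
u: p is T, □(□p ∧ p) is T. ✓
v: p is T, □(□p ∧ p) is T. ✓
w: p is F, □(□p ∧ p) is F. ✗
x: p is F, □(□p ∧ p) is F. ✗
y: p is T, □(□p ∧ p) is F. ✓
z: p is F, □(□p ∧ p) is T. ✓
Satisfying worlds: {s, t, u, v, y, z}.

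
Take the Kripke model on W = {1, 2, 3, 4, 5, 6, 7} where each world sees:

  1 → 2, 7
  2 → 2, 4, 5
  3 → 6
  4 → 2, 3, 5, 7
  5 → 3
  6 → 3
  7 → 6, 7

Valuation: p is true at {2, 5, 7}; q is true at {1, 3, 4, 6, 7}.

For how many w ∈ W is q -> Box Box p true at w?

1: q is T, Box Box p is F. ✗
2: q is F, Box Box p is F. ✓
3: q is T, Box Box p is F. ✗
4: q is T, Box Box p is F. ✗
5: q is F, Box Box p is F. ✓
6: q is T, Box Box p is F. ✗
7: q is T, Box Box p is F. ✗
Satisfying worlds: {2, 5}.

2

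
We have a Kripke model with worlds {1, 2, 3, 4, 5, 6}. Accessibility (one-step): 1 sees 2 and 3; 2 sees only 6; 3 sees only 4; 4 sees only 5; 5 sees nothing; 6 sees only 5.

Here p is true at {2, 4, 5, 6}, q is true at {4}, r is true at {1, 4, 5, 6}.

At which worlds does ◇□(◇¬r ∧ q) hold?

1: successors {2, 3}; □(◇¬r ∧ q) there: 2:F, 3:F. ✗
2: successors {6}; □(◇¬r ∧ q) there: 6:F. ✗
3: successors {4}; □(◇¬r ∧ q) there: 4:F. ✗
4: successors {5}; □(◇¬r ∧ q) there: 5:T. ✓
5: no successors, so ◇□(◇¬r ∧ q) fails. ✗
6: successors {5}; □(◇¬r ∧ q) there: 5:T. ✓

{4, 6}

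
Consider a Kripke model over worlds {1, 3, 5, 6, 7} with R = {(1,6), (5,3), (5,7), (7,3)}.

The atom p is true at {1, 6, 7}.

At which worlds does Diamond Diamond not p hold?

{5}

1: successors {6}; Diamond not p there: 6:F. ✗
3: no successors, so Diamond Diamond not p fails. ✗
5: successors {3, 7}; Diamond not p there: 3:F, 7:T. ✓
6: no successors, so Diamond Diamond not p fails. ✗
7: successors {3}; Diamond not p there: 3:F. ✗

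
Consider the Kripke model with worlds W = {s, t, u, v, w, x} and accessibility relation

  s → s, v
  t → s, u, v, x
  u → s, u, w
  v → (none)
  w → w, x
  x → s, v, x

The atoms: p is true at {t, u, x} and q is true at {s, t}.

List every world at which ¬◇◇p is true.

{s, v}

s: ◇◇p is F. ✓
t: ◇◇p is T. ✗
u: ◇◇p is T. ✗
v: ◇◇p is F. ✓
w: ◇◇p is T. ✗
x: ◇◇p is T. ✗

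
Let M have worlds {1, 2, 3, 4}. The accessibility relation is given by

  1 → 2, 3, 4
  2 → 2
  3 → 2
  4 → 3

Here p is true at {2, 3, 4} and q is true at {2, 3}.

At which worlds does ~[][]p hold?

∅

1: [][]p is T. ✗
2: [][]p is T. ✗
3: [][]p is T. ✗
4: [][]p is T. ✗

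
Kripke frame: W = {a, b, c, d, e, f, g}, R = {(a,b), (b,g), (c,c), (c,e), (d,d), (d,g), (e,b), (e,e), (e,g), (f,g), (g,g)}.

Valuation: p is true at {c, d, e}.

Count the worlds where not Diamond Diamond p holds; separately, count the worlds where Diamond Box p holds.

4 and 1

For not Diamond Diamond p:
a: Diamond Diamond p is F. ✓
b: Diamond Diamond p is F. ✓
c: Diamond Diamond p is T. ✗
d: Diamond Diamond p is T. ✗
e: Diamond Diamond p is T. ✗
f: Diamond Diamond p is F. ✓
g: Diamond Diamond p is F. ✓
— 4 worlds.
For Diamond Box p:
a: successors {b}; Box p there: b:F. ✗
b: successors {g}; Box p there: g:F. ✗
c: successors {c, e}; Box p there: c:T, e:F. ✓
d: successors {d, g}; Box p there: d:F, g:F. ✗
e: successors {b, e, g}; Box p there: b:F, e:F, g:F. ✗
f: successors {g}; Box p there: g:F. ✗
g: successors {g}; Box p there: g:F. ✗
— 1 world.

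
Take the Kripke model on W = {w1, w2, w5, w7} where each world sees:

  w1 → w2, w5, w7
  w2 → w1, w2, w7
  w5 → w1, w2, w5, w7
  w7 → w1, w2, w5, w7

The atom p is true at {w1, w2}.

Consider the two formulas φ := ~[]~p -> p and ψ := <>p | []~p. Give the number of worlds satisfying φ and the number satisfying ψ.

2 and 4

For ~[]~p -> p:
w1: ~[]~p is T, p is T. ✓
w2: ~[]~p is T, p is T. ✓
w5: ~[]~p is T, p is F. ✗
w7: ~[]~p is T, p is F. ✗
— 2 worlds.
For <>p | []~p:
w1: <>p is T, []~p is F. ✓
w2: <>p is T, []~p is F. ✓
w5: <>p is T, []~p is F. ✓
w7: <>p is T, []~p is F. ✓
— 4 worlds.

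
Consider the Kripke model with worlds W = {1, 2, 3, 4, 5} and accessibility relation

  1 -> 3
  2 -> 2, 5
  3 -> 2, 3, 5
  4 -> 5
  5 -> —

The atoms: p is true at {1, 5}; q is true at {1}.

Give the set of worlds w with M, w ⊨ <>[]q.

{2, 3, 4}

1: successors {3}; []q there: 3:F. ✗
2: successors {2, 5}; []q there: 2:F, 5:T. ✓
3: successors {2, 3, 5}; []q there: 2:F, 3:F, 5:T. ✓
4: successors {5}; []q there: 5:T. ✓
5: no successors, so <>[]q fails. ✗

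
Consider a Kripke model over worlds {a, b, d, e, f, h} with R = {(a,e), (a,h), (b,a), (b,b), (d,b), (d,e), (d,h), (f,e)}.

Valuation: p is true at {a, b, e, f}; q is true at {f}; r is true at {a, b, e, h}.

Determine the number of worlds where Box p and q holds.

1

a: Box p is F, q is F. ✗
b: Box p is T, q is F. ✗
d: Box p is F, q is F. ✗
e: Box p is T, q is F. ✗
f: Box p is T, q is T. ✓
h: Box p is T, q is F. ✗
Satisfying worlds: {f}.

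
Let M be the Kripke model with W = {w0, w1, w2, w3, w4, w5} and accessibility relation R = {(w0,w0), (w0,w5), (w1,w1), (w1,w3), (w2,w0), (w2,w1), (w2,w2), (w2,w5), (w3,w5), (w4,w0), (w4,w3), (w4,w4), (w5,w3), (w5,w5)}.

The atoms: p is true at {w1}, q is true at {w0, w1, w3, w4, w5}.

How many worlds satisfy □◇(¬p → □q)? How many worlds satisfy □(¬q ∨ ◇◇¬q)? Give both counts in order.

For □◇(¬p → □q):
w0: successors {w0, w5}; ◇(¬p → □q) there: w0:T, w5:T. ✓
w1: successors {w1, w3}; ◇(¬p → □q) there: w1:T, w3:T. ✓
w2: successors {w0, w1, w2, w5}; ◇(¬p → □q) there: w0:T, w1:T, w2:T, w5:T. ✓
w3: successors {w5}; ◇(¬p → □q) there: w5:T. ✓
w4: successors {w0, w3, w4}; ◇(¬p → □q) there: w0:T, w3:T, w4:T. ✓
w5: successors {w3, w5}; ◇(¬p → □q) there: w3:T, w5:T. ✓
— 6 worlds.
For □(¬q ∨ ◇◇¬q):
w0: successors {w0, w5}; ¬q ∨ ◇◇¬q there: w0:F, w5:F. ✗
w1: successors {w1, w3}; ¬q ∨ ◇◇¬q there: w1:F, w3:F. ✗
w2: successors {w0, w1, w2, w5}; ¬q ∨ ◇◇¬q there: w0:F, w1:F, w2:T, w5:F. ✗
w3: successors {w5}; ¬q ∨ ◇◇¬q there: w5:F. ✗
w4: successors {w0, w3, w4}; ¬q ∨ ◇◇¬q there: w0:F, w3:F, w4:F. ✗
w5: successors {w3, w5}; ¬q ∨ ◇◇¬q there: w3:F, w5:F. ✗
— 0 worlds.

6 and 0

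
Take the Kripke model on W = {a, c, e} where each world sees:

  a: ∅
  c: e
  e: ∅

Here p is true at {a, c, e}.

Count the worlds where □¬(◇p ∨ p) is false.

a: no successors, so □¬(◇p ∨ p) holds vacuously. ✓
c: successors {e}; ¬(◇p ∨ p) there: e:F. ✗
e: no successors, so □¬(◇p ∨ p) holds vacuously. ✓
Satisfying worlds: {a, e}.
So □¬(◇p ∨ p) fails at the other 1 world.

1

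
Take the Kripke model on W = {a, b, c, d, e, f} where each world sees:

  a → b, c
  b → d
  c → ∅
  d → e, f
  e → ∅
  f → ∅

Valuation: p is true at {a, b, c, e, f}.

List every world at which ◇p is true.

a: successors {b, c}; p there: b:T, c:T. ✓
b: successors {d}; p there: d:F. ✗
c: no successors, so ◇p fails. ✗
d: successors {e, f}; p there: e:T, f:T. ✓
e: no successors, so ◇p fails. ✗
f: no successors, so ◇p fails. ✗

{a, d}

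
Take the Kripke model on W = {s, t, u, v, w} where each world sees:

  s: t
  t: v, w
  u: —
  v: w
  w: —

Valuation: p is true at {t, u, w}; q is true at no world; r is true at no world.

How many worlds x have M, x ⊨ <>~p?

s: successors {t}; ~p there: t:F. ✗
t: successors {v, w}; ~p there: v:T, w:F. ✓
u: no successors, so <>~p fails. ✗
v: successors {w}; ~p there: w:F. ✗
w: no successors, so <>~p fails. ✗
Satisfying worlds: {t}.

1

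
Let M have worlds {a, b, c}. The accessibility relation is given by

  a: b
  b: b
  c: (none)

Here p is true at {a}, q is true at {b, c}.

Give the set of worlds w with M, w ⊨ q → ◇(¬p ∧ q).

a: q is F, ◇(¬p ∧ q) is T. ✓
b: q is T, ◇(¬p ∧ q) is T. ✓
c: q is T, ◇(¬p ∧ q) is F. ✗

{a, b}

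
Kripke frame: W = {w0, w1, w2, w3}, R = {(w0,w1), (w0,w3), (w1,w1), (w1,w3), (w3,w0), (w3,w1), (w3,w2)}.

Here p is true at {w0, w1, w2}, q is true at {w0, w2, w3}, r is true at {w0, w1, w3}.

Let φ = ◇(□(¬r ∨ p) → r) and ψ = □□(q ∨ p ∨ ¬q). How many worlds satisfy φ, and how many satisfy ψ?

For ◇(□(¬r ∨ p) → r):
w0: successors {w1, w3}; □(¬r ∨ p) → r there: w1:T, w3:T. ✓
w1: successors {w1, w3}; □(¬r ∨ p) → r there: w1:T, w3:T. ✓
w2: no successors, so ◇(□(¬r ∨ p) → r) fails. ✗
w3: successors {w0, w1, w2}; □(¬r ∨ p) → r there: w0:T, w1:T, w2:F. ✓
— 3 worlds.
For □□(q ∨ p ∨ ¬q):
w0: successors {w1, w3}; □(q ∨ p ∨ ¬q) there: w1:T, w3:T. ✓
w1: successors {w1, w3}; □(q ∨ p ∨ ¬q) there: w1:T, w3:T. ✓
w2: no successors, so □□(q ∨ p ∨ ¬q) holds vacuously. ✓
w3: successors {w0, w1, w2}; □(q ∨ p ∨ ¬q) there: w0:T, w1:T, w2:T. ✓
— 4 worlds.

3 and 4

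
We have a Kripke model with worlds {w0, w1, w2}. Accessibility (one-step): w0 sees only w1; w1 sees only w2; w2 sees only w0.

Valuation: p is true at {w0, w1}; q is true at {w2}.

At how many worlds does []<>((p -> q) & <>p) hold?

1

w0: successors {w1}; <>((p -> q) & <>p) there: w1:T. ✓
w1: successors {w2}; <>((p -> q) & <>p) there: w2:F. ✗
w2: successors {w0}; <>((p -> q) & <>p) there: w0:F. ✗
Satisfying worlds: {w0}.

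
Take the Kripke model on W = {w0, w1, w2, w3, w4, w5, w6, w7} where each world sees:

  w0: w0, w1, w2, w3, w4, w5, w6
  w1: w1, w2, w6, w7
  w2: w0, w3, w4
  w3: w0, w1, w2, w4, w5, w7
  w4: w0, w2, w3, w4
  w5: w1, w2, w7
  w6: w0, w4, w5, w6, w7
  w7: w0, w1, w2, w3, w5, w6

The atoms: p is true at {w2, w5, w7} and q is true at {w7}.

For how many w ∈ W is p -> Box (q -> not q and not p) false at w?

1

w0: p is F, Box (q -> not q and not p) is T. ✓
w1: p is F, Box (q -> not q and not p) is F. ✓
w2: p is T, Box (q -> not q and not p) is T. ✓
w3: p is F, Box (q -> not q and not p) is F. ✓
w4: p is F, Box (q -> not q and not p) is T. ✓
w5: p is T, Box (q -> not q and not p) is F. ✗
w6: p is F, Box (q -> not q and not p) is F. ✓
w7: p is T, Box (q -> not q and not p) is T. ✓
Satisfying worlds: {w0, w1, w2, w3, w4, w6, w7}.
So p -> Box (q -> not q and not p) fails at the other 1 world.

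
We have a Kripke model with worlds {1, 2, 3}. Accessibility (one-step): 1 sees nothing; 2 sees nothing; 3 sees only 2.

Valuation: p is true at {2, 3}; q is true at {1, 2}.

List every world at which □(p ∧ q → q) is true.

1: no successors, so □(p ∧ q → q) holds vacuously. ✓
2: no successors, so □(p ∧ q → q) holds vacuously. ✓
3: successors {2}; p ∧ q → q there: 2:T. ✓

{1, 2, 3}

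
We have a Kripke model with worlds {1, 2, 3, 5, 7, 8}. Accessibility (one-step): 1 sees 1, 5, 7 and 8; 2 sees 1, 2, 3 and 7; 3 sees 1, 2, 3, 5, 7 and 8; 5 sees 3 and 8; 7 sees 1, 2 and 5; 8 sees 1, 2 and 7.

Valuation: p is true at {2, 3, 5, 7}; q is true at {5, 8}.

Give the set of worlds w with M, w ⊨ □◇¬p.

1: successors {1, 5, 7, 8}; ◇¬p there: 1:T, 5:T, 7:T, 8:T. ✓
2: successors {1, 2, 3, 7}; ◇¬p there: 1:T, 2:T, 3:T, 7:T. ✓
3: successors {1, 2, 3, 5, 7, 8}; ◇¬p there: 1:T, 2:T, 3:T, 5:T, 7:T, 8:T. ✓
5: successors {3, 8}; ◇¬p there: 3:T, 8:T. ✓
7: successors {1, 2, 5}; ◇¬p there: 1:T, 2:T, 5:T. ✓
8: successors {1, 2, 7}; ◇¬p there: 1:T, 2:T, 7:T. ✓

{1, 2, 3, 5, 7, 8}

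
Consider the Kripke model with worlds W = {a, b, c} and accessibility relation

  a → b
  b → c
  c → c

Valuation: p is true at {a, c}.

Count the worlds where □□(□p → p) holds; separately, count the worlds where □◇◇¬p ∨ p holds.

3 and 2

For □□(□p → p):
a: successors {b}; □(□p → p) there: b:T. ✓
b: successors {c}; □(□p → p) there: c:T. ✓
c: successors {c}; □(□p → p) there: c:T. ✓
— 3 worlds.
For □◇◇¬p ∨ p:
a: □◇◇¬p is F, p is T. ✓
b: □◇◇¬p is F, p is F. ✗
c: □◇◇¬p is F, p is T. ✓
— 2 worlds.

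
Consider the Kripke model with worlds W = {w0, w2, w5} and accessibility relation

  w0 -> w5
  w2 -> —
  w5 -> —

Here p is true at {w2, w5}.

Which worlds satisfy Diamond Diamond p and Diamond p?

w0: Diamond Diamond p is F, Diamond p is T. ✗
w2: Diamond Diamond p is F, Diamond p is F. ✗
w5: Diamond Diamond p is F, Diamond p is F. ✗

∅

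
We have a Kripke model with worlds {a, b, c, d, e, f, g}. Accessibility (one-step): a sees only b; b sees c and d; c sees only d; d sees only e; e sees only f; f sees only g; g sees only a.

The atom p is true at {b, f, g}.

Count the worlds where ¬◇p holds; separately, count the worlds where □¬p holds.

4 and 4

For ¬◇p:
a: ◇p is T. ✗
b: ◇p is F. ✓
c: ◇p is F. ✓
d: ◇p is F. ✓
e: ◇p is T. ✗
f: ◇p is T. ✗
g: ◇p is F. ✓
— 4 worlds.
For □¬p:
a: successors {b}; ¬p there: b:F. ✗
b: successors {c, d}; ¬p there: c:T, d:T. ✓
c: successors {d}; ¬p there: d:T. ✓
d: successors {e}; ¬p there: e:T. ✓
e: successors {f}; ¬p there: f:F. ✗
f: successors {g}; ¬p there: g:F. ✗
g: successors {a}; ¬p there: a:T. ✓
— 4 worlds.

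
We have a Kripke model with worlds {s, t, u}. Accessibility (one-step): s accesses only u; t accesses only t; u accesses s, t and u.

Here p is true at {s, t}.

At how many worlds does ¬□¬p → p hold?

s: ¬□¬p is F, p is T. ✓
t: ¬□¬p is T, p is T. ✓
u: ¬□¬p is T, p is F. ✗
Satisfying worlds: {s, t}.

2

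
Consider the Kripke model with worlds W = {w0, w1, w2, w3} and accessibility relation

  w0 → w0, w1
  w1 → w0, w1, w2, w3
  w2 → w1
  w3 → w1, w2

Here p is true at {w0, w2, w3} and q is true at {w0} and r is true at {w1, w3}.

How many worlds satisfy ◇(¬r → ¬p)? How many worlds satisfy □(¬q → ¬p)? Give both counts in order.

4 and 2

For ◇(¬r → ¬p):
w0: successors {w0, w1}; ¬r → ¬p there: w0:F, w1:T. ✓
w1: successors {w0, w1, w2, w3}; ¬r → ¬p there: w0:F, w1:T, w2:F, w3:T. ✓
w2: successors {w1}; ¬r → ¬p there: w1:T. ✓
w3: successors {w1, w2}; ¬r → ¬p there: w1:T, w2:F. ✓
— 4 worlds.
For □(¬q → ¬p):
w0: successors {w0, w1}; ¬q → ¬p there: w0:T, w1:T. ✓
w1: successors {w0, w1, w2, w3}; ¬q → ¬p there: w0:T, w1:T, w2:F, w3:F. ✗
w2: successors {w1}; ¬q → ¬p there: w1:T. ✓
w3: successors {w1, w2}; ¬q → ¬p there: w1:T, w2:F. ✗
— 2 worlds.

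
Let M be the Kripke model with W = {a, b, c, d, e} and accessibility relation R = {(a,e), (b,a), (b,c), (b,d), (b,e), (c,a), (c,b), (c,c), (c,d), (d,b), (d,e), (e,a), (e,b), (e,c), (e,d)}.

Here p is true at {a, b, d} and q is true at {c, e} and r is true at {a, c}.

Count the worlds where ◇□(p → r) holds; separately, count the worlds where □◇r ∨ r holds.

For ◇□(p → r):
a: successors {e}; □(p → r) there: e:F. ✗
b: successors {a, c, d, e}; □(p → r) there: a:T, c:F, d:F, e:F. ✓
c: successors {a, b, c, d}; □(p → r) there: a:T, b:F, c:F, d:F. ✓
d: successors {b, e}; □(p → r) there: b:F, e:F. ✗
e: successors {a, b, c, d}; □(p → r) there: a:T, b:F, c:F, d:F. ✓
— 3 worlds.
For □◇r ∨ r:
a: □◇r is T, r is T. ✓
b: □◇r is F, r is F. ✗
c: □◇r is F, r is T. ✓
d: □◇r is T, r is F. ✓
e: □◇r is F, r is F. ✗
— 3 worlds.

3 and 3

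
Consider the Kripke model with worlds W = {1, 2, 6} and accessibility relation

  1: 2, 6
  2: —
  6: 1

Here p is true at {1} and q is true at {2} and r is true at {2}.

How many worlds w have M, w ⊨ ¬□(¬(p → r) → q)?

1

1: □(¬(p → r) → q) is T. ✗
2: □(¬(p → r) → q) is T. ✗
6: □(¬(p → r) → q) is F. ✓
Satisfying worlds: {6}.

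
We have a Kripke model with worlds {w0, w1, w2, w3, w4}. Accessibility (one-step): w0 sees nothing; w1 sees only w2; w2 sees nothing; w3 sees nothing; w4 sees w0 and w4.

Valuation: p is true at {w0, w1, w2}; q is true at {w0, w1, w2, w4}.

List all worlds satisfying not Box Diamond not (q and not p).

{w1, w4}

w0: Box Diamond not (q and not p) is T. ✗
w1: Box Diamond not (q and not p) is F. ✓
w2: Box Diamond not (q and not p) is T. ✗
w3: Box Diamond not (q and not p) is T. ✗
w4: Box Diamond not (q and not p) is F. ✓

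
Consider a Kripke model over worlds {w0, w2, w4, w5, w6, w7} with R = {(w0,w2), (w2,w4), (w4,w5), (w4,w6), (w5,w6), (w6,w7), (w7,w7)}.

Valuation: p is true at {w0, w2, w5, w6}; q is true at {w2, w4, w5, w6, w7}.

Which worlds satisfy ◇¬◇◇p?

w0: successors {w2}; ¬◇◇p there: w2:F. ✗
w2: successors {w4}; ¬◇◇p there: w4:F. ✗
w4: successors {w5, w6}; ¬◇◇p there: w5:T, w6:T. ✓
w5: successors {w6}; ¬◇◇p there: w6:T. ✓
w6: successors {w7}; ¬◇◇p there: w7:T. ✓
w7: successors {w7}; ¬◇◇p there: w7:T. ✓

{w4, w5, w6, w7}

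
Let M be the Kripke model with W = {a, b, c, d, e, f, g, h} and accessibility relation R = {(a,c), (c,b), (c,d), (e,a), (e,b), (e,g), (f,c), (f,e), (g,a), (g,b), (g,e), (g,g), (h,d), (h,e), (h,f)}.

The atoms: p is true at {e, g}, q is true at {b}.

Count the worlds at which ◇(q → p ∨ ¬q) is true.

6

a: successors {c}; q → p ∨ ¬q there: c:T. ✓
b: no successors, so ◇(q → p ∨ ¬q) fails. ✗
c: successors {b, d}; q → p ∨ ¬q there: b:F, d:T. ✓
d: no successors, so ◇(q → p ∨ ¬q) fails. ✗
e: successors {a, b, g}; q → p ∨ ¬q there: a:T, b:F, g:T. ✓
f: successors {c, e}; q → p ∨ ¬q there: c:T, e:T. ✓
g: successors {a, b, e, g}; q → p ∨ ¬q there: a:T, b:F, e:T, g:T. ✓
h: successors {d, e, f}; q → p ∨ ¬q there: d:T, e:T, f:T. ✓
Satisfying worlds: {a, c, e, f, g, h}.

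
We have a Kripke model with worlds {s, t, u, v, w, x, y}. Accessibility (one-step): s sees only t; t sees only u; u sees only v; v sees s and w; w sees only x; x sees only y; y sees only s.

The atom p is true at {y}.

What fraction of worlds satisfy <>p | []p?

1/7

s: <>p is F, []p is F. ✗
t: <>p is F, []p is F. ✗
u: <>p is F, []p is F. ✗
v: <>p is F, []p is F. ✗
w: <>p is F, []p is F. ✗
x: <>p is T, []p is T. ✓
y: <>p is F, []p is F. ✗
That's 1 of 7 worlds, so 1/7.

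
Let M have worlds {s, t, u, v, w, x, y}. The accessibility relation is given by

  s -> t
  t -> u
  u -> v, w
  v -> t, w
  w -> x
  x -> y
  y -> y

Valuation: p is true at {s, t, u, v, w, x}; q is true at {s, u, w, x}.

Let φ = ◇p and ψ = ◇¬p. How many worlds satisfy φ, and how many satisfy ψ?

5 and 2

For ◇p:
s: successors {t}; p there: t:T. ✓
t: successors {u}; p there: u:T. ✓
u: successors {v, w}; p there: v:T, w:T. ✓
v: successors {t, w}; p there: t:T, w:T. ✓
w: successors {x}; p there: x:T. ✓
x: successors {y}; p there: y:F. ✗
y: successors {y}; p there: y:F. ✗
— 5 worlds.
For ◇¬p:
s: successors {t}; ¬p there: t:F. ✗
t: successors {u}; ¬p there: u:F. ✗
u: successors {v, w}; ¬p there: v:F, w:F. ✗
v: successors {t, w}; ¬p there: t:F, w:F. ✗
w: successors {x}; ¬p there: x:F. ✗
x: successors {y}; ¬p there: y:T. ✓
y: successors {y}; ¬p there: y:T. ✓
— 2 worlds.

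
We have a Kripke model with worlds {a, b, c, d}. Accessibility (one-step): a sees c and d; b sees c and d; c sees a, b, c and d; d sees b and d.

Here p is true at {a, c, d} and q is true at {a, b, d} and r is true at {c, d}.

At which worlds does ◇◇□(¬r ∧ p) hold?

∅

a: successors {c, d}; ◇□(¬r ∧ p) there: c:F, d:F. ✗
b: successors {c, d}; ◇□(¬r ∧ p) there: c:F, d:F. ✗
c: successors {a, b, c, d}; ◇□(¬r ∧ p) there: a:F, b:F, c:F, d:F. ✗
d: successors {b, d}; ◇□(¬r ∧ p) there: b:F, d:F. ✗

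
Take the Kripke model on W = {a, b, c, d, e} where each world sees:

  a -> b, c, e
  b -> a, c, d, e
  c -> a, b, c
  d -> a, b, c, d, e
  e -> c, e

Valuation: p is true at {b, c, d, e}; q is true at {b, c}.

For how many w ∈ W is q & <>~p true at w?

a: q is F, <>~p is F. ✗
b: q is T, <>~p is T. ✓
c: q is T, <>~p is T. ✓
d: q is F, <>~p is T. ✗
e: q is F, <>~p is F. ✗
Satisfying worlds: {b, c}.

2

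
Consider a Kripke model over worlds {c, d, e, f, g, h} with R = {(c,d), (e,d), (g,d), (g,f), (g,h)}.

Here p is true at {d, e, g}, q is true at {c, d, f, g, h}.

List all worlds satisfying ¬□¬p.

{c, e, g}

c: □¬p is F. ✓
d: □¬p is T. ✗
e: □¬p is F. ✓
f: □¬p is T. ✗
g: □¬p is F. ✓
h: □¬p is T. ✗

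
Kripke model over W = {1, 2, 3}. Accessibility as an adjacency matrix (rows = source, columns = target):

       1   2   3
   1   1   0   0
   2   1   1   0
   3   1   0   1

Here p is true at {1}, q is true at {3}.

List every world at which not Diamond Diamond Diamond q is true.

1: Diamond Diamond Diamond q is F. ✓
2: Diamond Diamond Diamond q is F. ✓
3: Diamond Diamond Diamond q is T. ✗

{1, 2}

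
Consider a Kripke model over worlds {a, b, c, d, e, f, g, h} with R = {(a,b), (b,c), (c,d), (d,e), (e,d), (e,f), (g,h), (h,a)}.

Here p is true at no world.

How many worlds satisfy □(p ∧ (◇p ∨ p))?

a: successors {b}; p ∧ (◇p ∨ p) there: b:F. ✗
b: successors {c}; p ∧ (◇p ∨ p) there: c:F. ✗
c: successors {d}; p ∧ (◇p ∨ p) there: d:F. ✗
d: successors {e}; p ∧ (◇p ∨ p) there: e:F. ✗
e: successors {d, f}; p ∧ (◇p ∨ p) there: d:F, f:F. ✗
f: no successors, so □(p ∧ (◇p ∨ p)) holds vacuously. ✓
g: successors {h}; p ∧ (◇p ∨ p) there: h:F. ✗
h: successors {a}; p ∧ (◇p ∨ p) there: a:F. ✗
Satisfying worlds: {f}.

1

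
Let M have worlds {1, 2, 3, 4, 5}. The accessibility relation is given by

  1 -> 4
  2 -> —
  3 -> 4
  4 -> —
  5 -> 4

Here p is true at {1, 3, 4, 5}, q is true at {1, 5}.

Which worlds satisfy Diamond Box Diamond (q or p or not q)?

{1, 3, 5}

1: successors {4}; Box Diamond (q or p or not q) there: 4:T. ✓
2: no successors, so Diamond Box Diamond (q or p or not q) fails. ✗
3: successors {4}; Box Diamond (q or p or not q) there: 4:T. ✓
4: no successors, so Diamond Box Diamond (q or p or not q) fails. ✗
5: successors {4}; Box Diamond (q or p or not q) there: 4:T. ✓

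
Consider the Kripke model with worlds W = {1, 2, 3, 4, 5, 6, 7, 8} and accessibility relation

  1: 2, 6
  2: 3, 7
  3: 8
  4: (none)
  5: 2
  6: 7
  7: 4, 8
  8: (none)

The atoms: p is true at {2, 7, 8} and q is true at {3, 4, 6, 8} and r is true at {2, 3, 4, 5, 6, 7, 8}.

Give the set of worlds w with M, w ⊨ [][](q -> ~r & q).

{3, 4, 7, 8}

1: successors {2, 6}; [](q -> ~r & q) there: 2:F, 6:T. ✗
2: successors {3, 7}; [](q -> ~r & q) there: 3:F, 7:F. ✗
3: successors {8}; [](q -> ~r & q) there: 8:T. ✓
4: no successors, so [][](q -> ~r & q) holds vacuously. ✓
5: successors {2}; [](q -> ~r & q) there: 2:F. ✗
6: successors {7}; [](q -> ~r & q) there: 7:F. ✗
7: successors {4, 8}; [](q -> ~r & q) there: 4:T, 8:T. ✓
8: no successors, so [][](q -> ~r & q) holds vacuously. ✓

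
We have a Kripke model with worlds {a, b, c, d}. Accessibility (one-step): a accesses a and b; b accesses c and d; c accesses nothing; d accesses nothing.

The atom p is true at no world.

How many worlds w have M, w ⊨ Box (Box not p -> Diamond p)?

2

a: successors {a, b}; Box not p -> Diamond p there: a:F, b:F. ✗
b: successors {c, d}; Box not p -> Diamond p there: c:F, d:F. ✗
c: no successors, so Box (Box not p -> Diamond p) holds vacuously. ✓
d: no successors, so Box (Box not p -> Diamond p) holds vacuously. ✓
Satisfying worlds: {c, d}.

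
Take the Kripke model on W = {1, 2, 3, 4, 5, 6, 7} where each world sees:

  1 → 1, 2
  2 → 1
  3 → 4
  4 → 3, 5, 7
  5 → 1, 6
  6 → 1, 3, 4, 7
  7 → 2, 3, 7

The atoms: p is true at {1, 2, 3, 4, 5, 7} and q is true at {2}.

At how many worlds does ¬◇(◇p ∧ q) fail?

2

1: ◇(◇p ∧ q) is T. ✗
2: ◇(◇p ∧ q) is F. ✓
3: ◇(◇p ∧ q) is F. ✓
4: ◇(◇p ∧ q) is F. ✓
5: ◇(◇p ∧ q) is F. ✓
6: ◇(◇p ∧ q) is F. ✓
7: ◇(◇p ∧ q) is T. ✗
Satisfying worlds: {2, 3, 4, 5, 6}.
So ¬◇(◇p ∧ q) fails at the other 2 worlds.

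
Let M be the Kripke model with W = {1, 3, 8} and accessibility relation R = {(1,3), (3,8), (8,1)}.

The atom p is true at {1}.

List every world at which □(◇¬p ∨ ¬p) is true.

{1, 3, 8}

1: successors {3}; ◇¬p ∨ ¬p there: 3:T. ✓
3: successors {8}; ◇¬p ∨ ¬p there: 8:T. ✓
8: successors {1}; ◇¬p ∨ ¬p there: 1:T. ✓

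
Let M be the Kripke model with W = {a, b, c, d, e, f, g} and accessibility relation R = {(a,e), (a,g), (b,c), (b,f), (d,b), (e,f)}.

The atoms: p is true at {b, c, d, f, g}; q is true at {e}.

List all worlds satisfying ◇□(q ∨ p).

{a, b, d, e}

a: successors {e, g}; □(q ∨ p) there: e:T, g:T. ✓
b: successors {c, f}; □(q ∨ p) there: c:T, f:T. ✓
c: no successors, so ◇□(q ∨ p) fails. ✗
d: successors {b}; □(q ∨ p) there: b:T. ✓
e: successors {f}; □(q ∨ p) there: f:T. ✓
f: no successors, so ◇□(q ∨ p) fails. ✗
g: no successors, so ◇□(q ∨ p) fails. ✗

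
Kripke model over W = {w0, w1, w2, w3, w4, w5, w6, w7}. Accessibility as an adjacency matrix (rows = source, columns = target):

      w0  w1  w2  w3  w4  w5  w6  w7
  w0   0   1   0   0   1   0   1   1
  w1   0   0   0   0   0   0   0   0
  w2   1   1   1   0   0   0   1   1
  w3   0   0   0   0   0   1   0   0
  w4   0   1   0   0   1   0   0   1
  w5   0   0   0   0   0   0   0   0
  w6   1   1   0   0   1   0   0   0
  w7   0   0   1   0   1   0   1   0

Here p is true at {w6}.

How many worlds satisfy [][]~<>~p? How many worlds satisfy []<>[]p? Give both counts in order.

For [][]~<>~p:
w0: successors {w1, w4, w6, w7}; []~<>~p there: w1:T, w4:F, w6:F, w7:F. ✗
w1: no successors, so [][]~<>~p holds vacuously. ✓
w2: successors {w0, w1, w2, w6, w7}; []~<>~p there: w0:F, w1:T, w2:F, w6:F, w7:F. ✗
w3: successors {w5}; []~<>~p there: w5:T. ✓
w4: successors {w1, w4, w7}; []~<>~p there: w1:T, w4:F, w7:F. ✗
w5: no successors, so [][]~<>~p holds vacuously. ✓
w6: successors {w0, w1, w4}; []~<>~p there: w0:F, w1:T, w4:F. ✗
w7: successors {w2, w4, w6}; []~<>~p there: w2:F, w4:F, w6:F. ✗
— 3 worlds.
For []<>[]p:
w0: successors {w1, w4, w6, w7}; <>[]p there: w1:F, w4:T, w6:T, w7:F. ✗
w1: no successors, so []<>[]p holds vacuously. ✓
w2: successors {w0, w1, w2, w6, w7}; <>[]p there: w0:T, w1:F, w2:T, w6:T, w7:F. ✗
w3: successors {w5}; <>[]p there: w5:F. ✗
w4: successors {w1, w4, w7}; <>[]p there: w1:F, w4:T, w7:F. ✗
w5: no successors, so []<>[]p holds vacuously. ✓
w6: successors {w0, w1, w4}; <>[]p there: w0:T, w1:F, w4:T. ✗
w7: successors {w2, w4, w6}; <>[]p there: w2:T, w4:T, w6:T. ✓
— 3 worlds.

3 and 3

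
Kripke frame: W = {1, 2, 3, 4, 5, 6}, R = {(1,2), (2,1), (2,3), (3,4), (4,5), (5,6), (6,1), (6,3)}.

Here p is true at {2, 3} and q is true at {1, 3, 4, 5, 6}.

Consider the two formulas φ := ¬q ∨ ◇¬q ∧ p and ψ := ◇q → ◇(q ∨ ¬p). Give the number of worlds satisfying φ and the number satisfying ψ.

1 and 6

For ¬q ∨ ◇¬q ∧ p:
1: ¬q is F, ◇¬q ∧ p is F. ✗
2: ¬q is T, ◇¬q ∧ p is F. ✓
3: ¬q is F, ◇¬q ∧ p is F. ✗
4: ¬q is F, ◇¬q ∧ p is F. ✗
5: ¬q is F, ◇¬q ∧ p is F. ✗
6: ¬q is F, ◇¬q ∧ p is F. ✗
— 1 world.
For ◇q → ◇(q ∨ ¬p):
1: ◇q is F, ◇(q ∨ ¬p) is F. ✓
2: ◇q is T, ◇(q ∨ ¬p) is T. ✓
3: ◇q is T, ◇(q ∨ ¬p) is T. ✓
4: ◇q is T, ◇(q ∨ ¬p) is T. ✓
5: ◇q is T, ◇(q ∨ ¬p) is T. ✓
6: ◇q is T, ◇(q ∨ ¬p) is T. ✓
— 6 worlds.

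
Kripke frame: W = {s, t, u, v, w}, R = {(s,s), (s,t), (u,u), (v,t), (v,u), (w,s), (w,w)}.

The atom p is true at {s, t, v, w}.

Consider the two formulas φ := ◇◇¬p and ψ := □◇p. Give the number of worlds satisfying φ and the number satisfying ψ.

For ◇◇¬p:
s: successors {s, t}; ◇¬p there: s:F, t:F. ✗
t: no successors, so ◇◇¬p fails. ✗
u: successors {u}; ◇¬p there: u:T. ✓
v: successors {t, u}; ◇¬p there: t:F, u:T. ✓
w: successors {s, w}; ◇¬p there: s:F, w:F. ✗
— 2 worlds.
For □◇p:
s: successors {s, t}; ◇p there: s:T, t:F. ✗
t: no successors, so □◇p holds vacuously. ✓
u: successors {u}; ◇p there: u:F. ✗
v: successors {t, u}; ◇p there: t:F, u:F. ✗
w: successors {s, w}; ◇p there: s:T, w:T. ✓
— 2 worlds.

2 and 2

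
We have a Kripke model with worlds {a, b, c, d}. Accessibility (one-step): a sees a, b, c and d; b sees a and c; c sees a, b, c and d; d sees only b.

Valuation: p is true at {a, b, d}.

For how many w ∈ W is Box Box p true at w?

a: successors {a, b, c, d}; Box p there: a:F, b:F, c:F, d:T. ✗
b: successors {a, c}; Box p there: a:F, c:F. ✗
c: successors {a, b, c, d}; Box p there: a:F, b:F, c:F, d:T. ✗
d: successors {b}; Box p there: b:F. ✗
Satisfying worlds: ∅.

0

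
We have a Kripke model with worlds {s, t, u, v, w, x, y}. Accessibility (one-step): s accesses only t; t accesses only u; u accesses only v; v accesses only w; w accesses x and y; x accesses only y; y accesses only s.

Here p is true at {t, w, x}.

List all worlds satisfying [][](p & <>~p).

{u, y}

s: successors {t}; [](p & <>~p) there: t:F. ✗
t: successors {u}; [](p & <>~p) there: u:F. ✗
u: successors {v}; [](p & <>~p) there: v:T. ✓
v: successors {w}; [](p & <>~p) there: w:F. ✗
w: successors {x, y}; [](p & <>~p) there: x:F, y:F. ✗
x: successors {y}; [](p & <>~p) there: y:F. ✗
y: successors {s}; [](p & <>~p) there: s:T. ✓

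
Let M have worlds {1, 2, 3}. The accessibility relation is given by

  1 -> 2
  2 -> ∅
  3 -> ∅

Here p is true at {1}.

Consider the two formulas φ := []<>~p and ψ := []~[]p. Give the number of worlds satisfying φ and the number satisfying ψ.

For []<>~p:
1: successors {2}; <>~p there: 2:F. ✗
2: no successors, so []<>~p holds vacuously. ✓
3: no successors, so []<>~p holds vacuously. ✓
— 2 worlds.
For []~[]p:
1: successors {2}; ~[]p there: 2:F. ✗
2: no successors, so []~[]p holds vacuously. ✓
3: no successors, so []~[]p holds vacuously. ✓
— 2 worlds.

2 and 2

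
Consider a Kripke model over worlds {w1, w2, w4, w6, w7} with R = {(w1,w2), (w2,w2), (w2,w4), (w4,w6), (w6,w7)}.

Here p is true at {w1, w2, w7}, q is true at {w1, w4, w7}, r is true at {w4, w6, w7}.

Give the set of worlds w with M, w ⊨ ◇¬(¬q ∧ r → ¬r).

{w4}

w1: successors {w2}; ¬(¬q ∧ r → ¬r) there: w2:F. ✗
w2: successors {w2, w4}; ¬(¬q ∧ r → ¬r) there: w2:F, w4:F. ✗
w4: successors {w6}; ¬(¬q ∧ r → ¬r) there: w6:T. ✓
w6: successors {w7}; ¬(¬q ∧ r → ¬r) there: w7:F. ✗
w7: no successors, so ◇¬(¬q ∧ r → ¬r) fails. ✗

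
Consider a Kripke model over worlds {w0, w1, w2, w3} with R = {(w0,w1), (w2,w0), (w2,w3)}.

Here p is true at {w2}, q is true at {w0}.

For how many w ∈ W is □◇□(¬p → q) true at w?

2

w0: successors {w1}; ◇□(¬p → q) there: w1:F. ✗
w1: no successors, so □◇□(¬p → q) holds vacuously. ✓
w2: successors {w0, w3}; ◇□(¬p → q) there: w0:T, w3:F. ✗
w3: no successors, so □◇□(¬p → q) holds vacuously. ✓
Satisfying worlds: {w1, w3}.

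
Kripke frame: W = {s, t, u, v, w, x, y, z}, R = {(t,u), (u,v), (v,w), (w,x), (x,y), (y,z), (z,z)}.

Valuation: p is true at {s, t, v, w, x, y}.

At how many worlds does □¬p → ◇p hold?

s: □¬p is T, ◇p is F. ✗
t: □¬p is T, ◇p is F. ✗
u: □¬p is F, ◇p is T. ✓
v: □¬p is F, ◇p is T. ✓
w: □¬p is F, ◇p is T. ✓
x: □¬p is F, ◇p is T. ✓
y: □¬p is T, ◇p is F. ✗
z: □¬p is T, ◇p is F. ✗
Satisfying worlds: {u, v, w, x}.

4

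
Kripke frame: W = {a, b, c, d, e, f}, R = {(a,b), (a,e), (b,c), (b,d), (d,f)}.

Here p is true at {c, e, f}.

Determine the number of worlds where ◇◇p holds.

2

a: successors {b, e}; ◇p there: b:T, e:F. ✓
b: successors {c, d}; ◇p there: c:F, d:T. ✓
c: no successors, so ◇◇p fails. ✗
d: successors {f}; ◇p there: f:F. ✗
e: no successors, so ◇◇p fails. ✗
f: no successors, so ◇◇p fails. ✗
Satisfying worlds: {a, b}.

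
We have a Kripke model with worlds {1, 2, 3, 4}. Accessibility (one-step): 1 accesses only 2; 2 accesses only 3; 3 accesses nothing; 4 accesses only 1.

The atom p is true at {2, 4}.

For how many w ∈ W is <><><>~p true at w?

1: successors {2}; <><>~p there: 2:F. ✗
2: successors {3}; <><>~p there: 3:F. ✗
3: no successors, so <><><>~p fails. ✗
4: successors {1}; <><>~p there: 1:T. ✓
Satisfying worlds: {4}.

1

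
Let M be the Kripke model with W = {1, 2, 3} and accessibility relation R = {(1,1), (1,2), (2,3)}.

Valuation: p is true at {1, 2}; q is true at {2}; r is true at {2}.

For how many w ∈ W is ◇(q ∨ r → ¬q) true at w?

1: successors {1, 2}; q ∨ r → ¬q there: 1:T, 2:F. ✓
2: successors {3}; q ∨ r → ¬q there: 3:T. ✓
3: no successors, so ◇(q ∨ r → ¬q) fails. ✗
Satisfying worlds: {1, 2}.

2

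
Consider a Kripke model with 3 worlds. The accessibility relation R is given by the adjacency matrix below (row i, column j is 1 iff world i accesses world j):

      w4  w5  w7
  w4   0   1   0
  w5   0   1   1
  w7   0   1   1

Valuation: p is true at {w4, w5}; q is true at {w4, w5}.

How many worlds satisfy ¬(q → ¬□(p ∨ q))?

1

w4: q → ¬□(p ∨ q) is F. ✓
w5: q → ¬□(p ∨ q) is T. ✗
w7: q → ¬□(p ∨ q) is T. ✗
Satisfying worlds: {w4}.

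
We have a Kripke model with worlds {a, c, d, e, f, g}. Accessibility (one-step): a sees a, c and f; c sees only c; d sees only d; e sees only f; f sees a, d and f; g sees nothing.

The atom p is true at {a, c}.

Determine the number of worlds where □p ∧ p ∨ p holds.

a: □p ∧ p is F, p is T. ✓
c: □p ∧ p is T, p is T. ✓
d: □p ∧ p is F, p is F. ✗
e: □p ∧ p is F, p is F. ✗
f: □p ∧ p is F, p is F. ✗
g: □p ∧ p is F, p is F. ✗
Satisfying worlds: {a, c}.

2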